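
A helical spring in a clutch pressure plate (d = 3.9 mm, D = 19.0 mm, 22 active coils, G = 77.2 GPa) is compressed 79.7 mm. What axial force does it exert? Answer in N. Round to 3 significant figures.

1180 N

k = Gd⁴/(8D³N_a) = (77.2×10³)(3.9⁴)/(8·19.0³·22) = 14.795 N/mm
F = k·δ = 14.795 × 79.7 = 1179.1 N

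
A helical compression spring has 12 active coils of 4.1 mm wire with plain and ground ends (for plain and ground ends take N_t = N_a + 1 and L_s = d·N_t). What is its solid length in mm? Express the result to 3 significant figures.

53.3 mm

plain and ground ends: N_t = N_a + 1 = 12 + 1 = 13
L_s = d·N_t = 4.1 × 13 = 53.3 mm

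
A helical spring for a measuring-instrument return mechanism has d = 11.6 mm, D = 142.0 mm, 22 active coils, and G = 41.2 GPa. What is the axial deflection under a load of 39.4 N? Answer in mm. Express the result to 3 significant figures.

26.6 mm

k = Gd⁴/(8D³N_a) = (41.2×10³)(11.6⁴)/(8·142.0³·22) = 1.4803 N/mm
δ = F/k = 39.4 / 1.4803 = 26.616 mm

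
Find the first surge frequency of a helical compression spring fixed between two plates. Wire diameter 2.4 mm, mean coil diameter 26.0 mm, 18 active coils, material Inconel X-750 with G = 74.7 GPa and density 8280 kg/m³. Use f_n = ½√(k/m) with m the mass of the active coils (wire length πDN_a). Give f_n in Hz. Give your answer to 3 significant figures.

66.7 Hz

k = Gd⁴/(8D³N_a) = (74.7×10³)(2.4⁴)/(8·26.0³·18) = 0.97923 N/mm = 979.23 N/m
Wire length L = πDN_a = π·26.0·18 = 1470.3 mm
m = ρ·(πd²/4)·L = 8280 × 4.5239×10⁻⁶ m² × 1.4703 m = 0.055073 kg
f_n = ½√(k/m) = 0.5·√(979.23/0.055073) = 0.5·√(17781) = 66.672 Hz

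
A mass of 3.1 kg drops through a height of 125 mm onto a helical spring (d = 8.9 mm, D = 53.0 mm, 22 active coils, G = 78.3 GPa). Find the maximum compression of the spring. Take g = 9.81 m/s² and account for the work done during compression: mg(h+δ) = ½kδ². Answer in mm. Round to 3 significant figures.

k = Gd⁴/(8D³N_a) = (78.3×10³)(8.9⁴)/(8·53.0³·22) = 18.749 N/mm
W = mg = 3.1 × 9.81 = 30.411 N
½kδ² − Wδ − Wh = 0 → δ = (W + √(W² + 2kWh))/k
δ = (30.411 + √(924.83 + 142545))/18.749 = (30.411 + 378.77)/18.749 = 21.824 mm

21.8 mm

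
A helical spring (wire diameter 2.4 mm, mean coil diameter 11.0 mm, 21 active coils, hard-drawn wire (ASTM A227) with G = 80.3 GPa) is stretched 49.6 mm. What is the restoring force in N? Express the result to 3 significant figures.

k = Gd⁴/(8D³N_a) = (80.3×10³)(2.4⁴)/(8·11.0³·21) = 11.914 N/mm
F = k·δ = 11.914 × 49.6 = 590.96 N

591 N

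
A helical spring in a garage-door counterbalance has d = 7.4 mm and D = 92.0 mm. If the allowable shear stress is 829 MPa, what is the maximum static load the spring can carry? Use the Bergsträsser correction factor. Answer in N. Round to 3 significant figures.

1300 N

C = D/d = 92.0/7.4 = 12.4324
K_B = (4C+2)/(4C−3) = 51.730/46.730 = 1.1070
τ_max = K·8FD/(πd³) → F_max = τ_allow·πd³/(8DK)
F_max = 829·π·7.4³/(8·92.0·1.1070) = 1.0554e+06/814.75 = 1295.3 N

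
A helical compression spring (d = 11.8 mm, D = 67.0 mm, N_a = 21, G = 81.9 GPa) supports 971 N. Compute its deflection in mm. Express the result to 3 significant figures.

30.9 mm

k = Gd⁴/(8D³N_a) = (81.9×10³)(11.8⁴)/(8·67.0³·21) = 31.425 N/mm
δ = F/k = 971 / 31.425 = 30.899 mm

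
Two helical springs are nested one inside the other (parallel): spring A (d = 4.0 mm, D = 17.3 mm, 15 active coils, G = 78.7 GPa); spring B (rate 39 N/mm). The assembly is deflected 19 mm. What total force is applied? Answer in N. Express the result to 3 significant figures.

k_A = Gd⁴/(8D³N_a) = (78.7×10³)(4.0⁴)/(8·17.3³·15) = 32.426 N/mm
Parallel: k_eq = 32.426 + 39 = 71.426 N/mm
F = k_eq·δ = 71.426·19 = 1357.1 N

1360 N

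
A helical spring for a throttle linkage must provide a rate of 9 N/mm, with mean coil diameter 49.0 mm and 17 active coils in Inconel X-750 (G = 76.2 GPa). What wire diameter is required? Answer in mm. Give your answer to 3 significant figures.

d = (8D³N_a·k / G)^(1/4) = (8·49.0³·17·9 / (76.2×10³))^0.25
  = (1889.8)^0.25 = 6.5933 mm

6.59 mm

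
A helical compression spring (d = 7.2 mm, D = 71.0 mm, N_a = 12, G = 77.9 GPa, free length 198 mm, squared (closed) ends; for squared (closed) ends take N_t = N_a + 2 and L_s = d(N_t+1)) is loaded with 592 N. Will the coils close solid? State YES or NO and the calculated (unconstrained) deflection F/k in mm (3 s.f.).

YES, δ = 97.2 mm

k = Gd⁴/(8D³N_a) = (77.9×10³)(7.2⁴)/(8·71.0³·12) = 6.0929 N/mm
N_t = 14; L_s = 7.2·15 = 108 mm; δ_solid = L₀ − L_s = 198 − 108 = 90 mm
δ = F/k = 592/6.0929 = 97.163 mm
δ ≥ δ_solid → spring goes solid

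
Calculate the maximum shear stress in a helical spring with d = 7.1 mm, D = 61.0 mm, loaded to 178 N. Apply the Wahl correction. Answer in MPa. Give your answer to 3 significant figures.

90.4 MPa

Spring index C = D/d = 61.0/7.1 = 8.5915
K_W = (4C−1)/(4C−4) + 0.615/C = 33.366/30.366 + 0.0716 = 1.1704
τ₀ = 8FD/(πd³) = 8·178·61.0/(π·7.1³) = 86864/1124.4 = 77.253 MPa
τ_max = K·τ₀ = 1.1704 × 77.253 = 90.415 MPa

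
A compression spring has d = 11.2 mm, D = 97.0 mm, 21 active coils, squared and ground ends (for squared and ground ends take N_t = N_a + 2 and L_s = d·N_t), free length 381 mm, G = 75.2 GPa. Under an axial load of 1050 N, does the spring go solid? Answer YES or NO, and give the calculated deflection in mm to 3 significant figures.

YES, δ = 136 mm

k = Gd⁴/(8D³N_a) = (75.2×10³)(11.2⁴)/(8·97.0³·21) = 7.7173 N/mm
N_t = 23; L_s = 11.2·23 = 257.6 mm; δ_solid = L₀ − L_s = 381 − 257.6 = 123.4 mm
δ = F/k = 1050/7.7173 = 136.06 mm
δ ≥ δ_solid → spring goes solid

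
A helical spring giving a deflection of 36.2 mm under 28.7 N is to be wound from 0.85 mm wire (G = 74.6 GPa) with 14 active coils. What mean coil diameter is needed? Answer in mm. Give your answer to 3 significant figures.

Required rate k = F/δ = 28.7/36.2 = 0.79282 N/mm
D = (Gd⁴/(8N_a·k))^(1/3) = (74.6×10³·0.85⁴/(8·14·0.79282))^(1/3)
  = (438.554)^(1/3) = 7.5976 mm

7.60 mm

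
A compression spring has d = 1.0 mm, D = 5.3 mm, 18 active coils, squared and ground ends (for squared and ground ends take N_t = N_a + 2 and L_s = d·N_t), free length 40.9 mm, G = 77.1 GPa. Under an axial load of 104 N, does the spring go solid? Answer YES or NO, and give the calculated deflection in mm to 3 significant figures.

k = Gd⁴/(8D³N_a) = (77.1×10³)(1.0⁴)/(8·5.3³·18) = 3.5964 N/mm
N_t = 20; L_s = 1.0·20 = 20 mm; δ_solid = L₀ − L_s = 40.9 − 20 = 20.9 mm
δ = F/k = 104/3.5964 = 28.918 mm
δ ≥ δ_solid → spring goes solid

YES, δ = 28.9 mm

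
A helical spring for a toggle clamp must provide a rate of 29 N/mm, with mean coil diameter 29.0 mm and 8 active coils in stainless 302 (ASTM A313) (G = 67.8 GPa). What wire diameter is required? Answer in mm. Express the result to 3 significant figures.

5.08 mm

d = (8D³N_a·k / G)^(1/4) = (8·29.0³·8·29 / (67.8×10³))^0.25
  = (667.64)^0.25 = 5.0832 mm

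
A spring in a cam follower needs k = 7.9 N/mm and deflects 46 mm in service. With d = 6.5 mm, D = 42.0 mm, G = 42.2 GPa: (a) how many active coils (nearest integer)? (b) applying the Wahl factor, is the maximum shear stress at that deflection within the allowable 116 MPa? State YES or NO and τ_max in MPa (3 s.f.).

(a) 16 coils; (b) NO, τ_max = 175 MPa

N_a = Gd⁴/(8D³k) = (42.2×10³)(6.5⁴)/(8·42.0³·7.9) = 16.09 → N_a = 16
Actual rate k = Gd⁴/(8D³·16) = 7.9434 N/mm
Working load F = kδ = 7.9434·46 = 365.4 N
C = 42.0/6.5 = 6.4615; K_W = (4C−1)/(4C−4)+0.615/C = 1.2325
τ_max = K_W·8FD/(πd³) = 1.2325·142.3 = 175.39 MPa
τ_max > 116 MPa → exceeds allowable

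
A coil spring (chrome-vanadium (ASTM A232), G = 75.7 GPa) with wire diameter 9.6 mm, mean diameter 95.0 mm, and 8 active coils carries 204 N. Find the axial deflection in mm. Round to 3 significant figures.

k = Gd⁴/(8D³N_a) = (75.7×10³)(9.6⁴)/(8·95.0³·8) = 11.717 N/mm
δ = F/k = 204 / 11.717 = 17.41 mm

17.4 mm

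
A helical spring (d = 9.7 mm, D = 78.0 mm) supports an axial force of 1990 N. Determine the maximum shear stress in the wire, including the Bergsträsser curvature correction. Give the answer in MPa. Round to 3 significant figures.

Spring index C = D/d = 78.0/9.7 = 8.0412
K_B = (4C+2)/(4C−3) = 34.165/29.165 = 1.1714
τ₀ = 8FD/(πd³) = 8·1990·78.0/(π·9.7³) = 1.24176e+06/2867.2 = 433.08 MPa
τ_max = K·τ₀ = 1.1714 × 433.08 = 507.33 MPa

507 MPa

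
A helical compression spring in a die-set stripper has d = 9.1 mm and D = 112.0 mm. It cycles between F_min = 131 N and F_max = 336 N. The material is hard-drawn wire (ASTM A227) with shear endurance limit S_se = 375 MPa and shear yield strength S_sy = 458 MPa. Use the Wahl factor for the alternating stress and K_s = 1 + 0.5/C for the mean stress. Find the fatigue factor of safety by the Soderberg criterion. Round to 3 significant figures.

C = D/d = 112.0/9.1 = 12.3077; K_W = (4C−1)/(4C−4)+0.615/C = 1.1163; K_s = 1+0.5/C = 1.0406
F_a = (F_max−F_min)/2 = 102.5 N; F_m = (F_max+F_min)/2 = 233.5 N
τ_a = K_W·8F_aD/(πd³) = 1.1163 × 38.793 = 43.305 MPa
τ_m = K_s·8F_mD/(πd³) = 1.0406 × 88.373 = 91.963 MPa
Soderberg: 1/n_f = τ_a/S_se + τ_m/S_sy = 43.305/375 + 91.963/458 = 0.11548 + 0.20079 = 0.31627
n_f = 1/0.31627 = 3.162

3.16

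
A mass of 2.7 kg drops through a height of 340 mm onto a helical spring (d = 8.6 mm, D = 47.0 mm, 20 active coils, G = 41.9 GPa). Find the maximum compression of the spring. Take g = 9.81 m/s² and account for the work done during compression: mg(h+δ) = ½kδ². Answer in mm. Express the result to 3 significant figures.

38.1 mm

k = Gd⁴/(8D³N_a) = (41.9×10³)(8.6⁴)/(8·47.0³·20) = 13.797 N/mm
W = mg = 2.7 × 9.81 = 26.487 N
½kδ² − Wδ − Wh = 0 → δ = (W + √(W² + 2kWh))/k
δ = (26.487 + √(701.56 + 248505))/13.797 = (26.487 + 499.21)/13.797 = 38.101 mm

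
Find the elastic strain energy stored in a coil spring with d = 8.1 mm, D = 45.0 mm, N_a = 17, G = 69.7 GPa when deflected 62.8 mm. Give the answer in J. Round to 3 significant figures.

47.7 J

k = Gd⁴/(8D³N_a) = (69.7×10³)(8.1⁴)/(8·45.0³·17) = 24.21 N/mm
U = ½kδ² = 0.5 × 24.21 × 62.8² = 47740 N·mm = 47.74 J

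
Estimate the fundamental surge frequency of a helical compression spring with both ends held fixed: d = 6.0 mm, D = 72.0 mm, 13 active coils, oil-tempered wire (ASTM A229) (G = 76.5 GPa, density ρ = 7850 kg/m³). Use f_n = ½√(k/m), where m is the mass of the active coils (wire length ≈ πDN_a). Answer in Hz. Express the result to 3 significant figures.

k = Gd⁴/(8D³N_a) = (76.5×10³)(6.0⁴)/(8·72.0³·13) = 2.5541 N/mm = 2554.1 N/m
Wire length L = πDN_a = π·72.0·13 = 2940.5 mm
m = ρ·(πd²/4)·L = 7850 × 28.274×10⁻⁶ m² × 2.9405 m = 0.65266 kg
f_n = ½√(k/m) = 0.5·√(2554.1/0.65266) = 0.5·√(3913.3) = 31.278 Hz

31.3 Hz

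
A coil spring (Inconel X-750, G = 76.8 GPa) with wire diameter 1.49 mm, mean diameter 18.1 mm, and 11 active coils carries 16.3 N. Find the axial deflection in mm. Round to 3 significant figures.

k = Gd⁴/(8D³N_a) = (76.8×10³)(1.49⁴)/(8·18.1³·11) = 0.72542 N/mm
δ = F/k = 16.3 / 0.72542 = 22.47 mm

22.5 mm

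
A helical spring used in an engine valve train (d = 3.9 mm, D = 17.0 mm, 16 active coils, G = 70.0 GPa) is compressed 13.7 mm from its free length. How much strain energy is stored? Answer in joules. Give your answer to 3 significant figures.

k = Gd⁴/(8D³N_a) = (70.0×10³)(3.9⁴)/(8·17.0³·16) = 25.751 N/mm
U = ½kδ² = 0.5 × 25.751 × 13.7² = 2416.6 N·mm = 2.4166 J

2.42 J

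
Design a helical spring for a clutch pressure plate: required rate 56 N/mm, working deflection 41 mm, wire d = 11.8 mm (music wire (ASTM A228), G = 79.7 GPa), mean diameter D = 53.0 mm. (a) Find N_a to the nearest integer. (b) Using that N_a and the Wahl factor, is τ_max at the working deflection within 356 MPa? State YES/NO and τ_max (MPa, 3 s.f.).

N_a = Gd⁴/(8D³k) = (79.7×10³)(11.8⁴)/(8·53.0³·56) = 23.17 → N_a = 23
Actual rate k = Gd⁴/(8D³·23) = 56.408 N/mm
Working load F = kδ = 56.408·41 = 2312.7 N
C = 53.0/11.8 = 4.4915; K_W = (4C−1)/(4C−4)+0.615/C = 1.3517
τ_max = K_W·8FD/(πd³) = 1.3517·189.97 = 256.79 MPa
τ_max ≤ 356 MPa → acceptable

(a) 23 coils; (b) YES, τ_max = 257 MPa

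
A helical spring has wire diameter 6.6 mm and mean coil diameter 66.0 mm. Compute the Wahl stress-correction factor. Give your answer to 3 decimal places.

C = D/d = 66.0/6.6 = 10.0000
K_W = (4C−1)/(4C−4) + 0.615/C = 39.000/36.000 + 0.0615 = 1.1448

1.145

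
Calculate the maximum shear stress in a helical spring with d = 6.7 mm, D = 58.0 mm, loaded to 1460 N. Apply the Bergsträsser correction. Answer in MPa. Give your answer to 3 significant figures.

830 MPa

Spring index C = D/d = 58.0/6.7 = 8.6567
K_B = (4C+2)/(4C−3) = 36.627/31.627 = 1.1581
τ₀ = 8FD/(πd³) = 8·1460·58.0/(π·6.7³) = 677440/944.87 = 716.96 MPa
τ_max = K·τ₀ = 1.1581 × 716.96 = 830.31 MPa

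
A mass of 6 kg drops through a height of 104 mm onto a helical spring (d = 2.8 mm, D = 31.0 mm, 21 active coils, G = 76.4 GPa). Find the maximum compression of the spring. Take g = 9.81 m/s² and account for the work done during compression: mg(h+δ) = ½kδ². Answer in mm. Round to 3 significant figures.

193 mm

k = Gd⁴/(8D³N_a) = (76.4×10³)(2.8⁴)/(8·31.0³·21) = 0.93828 N/mm
W = mg = 6 × 9.81 = 58.86 N
½kδ² − Wδ − Wh = 0 → δ = (W + √(W² + 2kWh))/k
δ = (58.86 + √(3464.5 + 11487.2))/0.93828 = (58.86 + 122.28)/0.93828 = 193.05 mm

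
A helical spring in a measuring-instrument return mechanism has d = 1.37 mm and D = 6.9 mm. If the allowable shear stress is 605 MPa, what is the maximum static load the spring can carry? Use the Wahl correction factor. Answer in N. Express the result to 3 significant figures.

67.7 N

C = D/d = 6.9/1.37 = 5.0365
K_W = (4C−1)/(4C−4) + 0.615/C = 19.146/16.146 + 0.1221 = 1.3079
τ_max = K·8FD/(πd³) → F_max = τ_allow·πd³/(8DK)
F_max = 605·π·1.37³/(8·6.9·1.3079) = 4887.3/72.197 = 67.694 N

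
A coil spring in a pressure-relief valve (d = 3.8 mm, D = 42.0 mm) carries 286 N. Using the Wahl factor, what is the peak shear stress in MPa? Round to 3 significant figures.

Spring index C = D/d = 42.0/3.8 = 11.0526
K_W = (4C−1)/(4C−4) + 0.615/C = 43.211/40.211 + 0.0556 = 1.1303
τ₀ = 8FD/(πd³) = 8·286·42.0/(π·3.8³) = 96096/172.39 = 557.45 MPa
τ_max = K·τ₀ = 1.1303 × 557.45 = 630.06 MPa

630 MPa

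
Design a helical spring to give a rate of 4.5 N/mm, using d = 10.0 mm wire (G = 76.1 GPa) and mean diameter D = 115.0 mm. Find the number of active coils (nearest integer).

14

N_a = Gd⁴/(8D³k) = (76.1×10³ × 10.0⁴)/(8 × 115.0³ × 4.5)
    = 7.61e+08 / 5.47515e+07 = 13.9 → 14 coils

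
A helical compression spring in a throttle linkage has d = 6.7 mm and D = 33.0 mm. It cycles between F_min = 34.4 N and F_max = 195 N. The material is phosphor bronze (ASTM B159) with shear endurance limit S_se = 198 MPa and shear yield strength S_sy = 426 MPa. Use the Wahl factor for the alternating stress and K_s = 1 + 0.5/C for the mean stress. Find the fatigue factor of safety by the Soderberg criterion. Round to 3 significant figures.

C = D/d = 33.0/6.7 = 4.9254; K_W = (4C−1)/(4C−4)+0.615/C = 1.3159; K_s = 1+0.5/C = 1.1015
F_a = (F_max−F_min)/2 = 80.3 N; F_m = (F_max+F_min)/2 = 114.7 N
τ_a = K_W·8F_aD/(πd³) = 1.3159 × 22.436 = 29.524 MPa
τ_m = K_s·8F_mD/(πd³) = 1.1015 × 32.047 = 35.301 MPa
Soderberg: 1/n_f = τ_a/S_se + τ_m/S_sy = 29.524/198 + 35.301/426 = 0.14911 + 0.08287 = 0.23198
n_f = 1/0.23198 = 4.311

4.31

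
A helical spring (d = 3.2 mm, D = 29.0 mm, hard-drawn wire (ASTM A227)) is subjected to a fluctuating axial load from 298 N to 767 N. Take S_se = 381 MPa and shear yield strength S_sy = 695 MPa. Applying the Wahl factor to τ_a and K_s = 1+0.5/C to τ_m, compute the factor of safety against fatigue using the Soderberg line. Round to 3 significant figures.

0.291

C = D/d = 29.0/3.2 = 9.0625; K_W = (4C−1)/(4C−4)+0.615/C = 1.1609; K_s = 1+0.5/C = 1.0552
F_a = (F_max−F_min)/2 = 234.5 N; F_m = (F_max+F_min)/2 = 532.5 N
τ_a = K_W·8F_aD/(πd³) = 1.1609 × 528.48 = 613.51 MPa
τ_m = K_s·8F_mD/(πd³) = 1.0552 × 1200.1 = 1266.3 MPa
Soderberg: 1/n_f = τ_a/S_se + τ_m/S_sy = 613.51/381 + 1266.3/695 = 1.61026 + 1.82199 = 3.4322
n_f = 1/3.4322 = 0.2914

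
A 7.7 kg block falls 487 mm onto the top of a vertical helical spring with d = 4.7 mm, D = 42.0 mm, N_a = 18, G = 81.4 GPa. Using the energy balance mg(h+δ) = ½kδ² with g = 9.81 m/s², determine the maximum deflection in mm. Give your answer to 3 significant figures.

162 mm

k = Gd⁴/(8D³N_a) = (81.4×10³)(4.7⁴)/(8·42.0³·18) = 3.7231 N/mm
W = mg = 7.7 × 9.81 = 75.537 N
½kδ² − Wδ − Wh = 0 → δ = (W + √(W² + 2kWh))/k
δ = (75.537 + √(5705.8 + 273920))/3.7231 = (75.537 + 528.8)/3.7231 = 162.32 mm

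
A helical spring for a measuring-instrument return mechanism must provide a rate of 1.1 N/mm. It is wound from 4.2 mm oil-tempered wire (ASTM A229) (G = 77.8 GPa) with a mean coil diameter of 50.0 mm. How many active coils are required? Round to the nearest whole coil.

N_a = Gd⁴/(8D³k) = (77.8×10³ × 4.2⁴)/(8 × 50.0³ × 1.1)
    = 2.4209e+07 / 1.1e+06 = 22.01 → 22 coils

22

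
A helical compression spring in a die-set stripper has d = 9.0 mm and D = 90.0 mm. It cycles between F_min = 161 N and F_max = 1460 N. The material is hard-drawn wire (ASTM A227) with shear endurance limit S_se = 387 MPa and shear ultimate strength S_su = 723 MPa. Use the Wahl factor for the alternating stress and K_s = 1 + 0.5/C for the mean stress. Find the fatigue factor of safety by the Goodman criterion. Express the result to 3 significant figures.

1.03

C = D/d = 90.0/9.0 = 10.0000; K_W = (4C−1)/(4C−4)+0.615/C = 1.1448; K_s = 1+0.5/C = 1.0500
F_a = (F_max−F_min)/2 = 649.5 N; F_m = (F_max+F_min)/2 = 810.5 N
τ_a = K_W·8F_aD/(πd³) = 1.1448 × 204.19 = 233.76 MPa
τ_m = K_s·8F_mD/(πd³) = 1.0500 × 254.81 = 267.55 MPa
Goodman: 1/n_f = τ_a/S_se + τ_m/S_su = 233.76/387 + 267.55/723 = 0.60404 + 0.37005 = 0.97409
n_f = 1/0.97409 = 1.027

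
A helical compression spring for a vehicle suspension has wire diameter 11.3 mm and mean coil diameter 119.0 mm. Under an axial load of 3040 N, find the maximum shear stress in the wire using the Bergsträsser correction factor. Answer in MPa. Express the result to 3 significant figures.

Spring index C = D/d = 119.0/11.3 = 10.5310
K_B = (4C+2)/(4C−3) = 44.124/39.124 = 1.1278
τ₀ = 8FD/(πd³) = 8·3040·119.0/(π·11.3³) = 2.89408e+06/4533 = 638.45 MPa
τ_max = K·τ₀ = 1.1278 × 638.45 = 720.04 MPa

720 MPa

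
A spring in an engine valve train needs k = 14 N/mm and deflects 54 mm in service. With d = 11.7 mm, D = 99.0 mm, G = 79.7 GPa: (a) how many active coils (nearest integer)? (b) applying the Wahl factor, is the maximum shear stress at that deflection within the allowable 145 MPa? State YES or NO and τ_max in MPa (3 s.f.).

(a) 14 coils; (b) YES, τ_max = 137 MPa

N_a = Gd⁴/(8D³k) = (79.7×10³)(11.7⁴)/(8·99.0³·14) = 13.74 → N_a = 14
Actual rate k = Gd⁴/(8D³·14) = 13.743 N/mm
Working load F = kδ = 13.743·54 = 742.12 N
C = 99.0/11.7 = 8.4615; K_W = (4C−1)/(4C−4)+0.615/C = 1.1732
τ_max = K_W·8FD/(πd³) = 1.1732·116.81 = 137.04 MPa
τ_max ≤ 145 MPa → acceptable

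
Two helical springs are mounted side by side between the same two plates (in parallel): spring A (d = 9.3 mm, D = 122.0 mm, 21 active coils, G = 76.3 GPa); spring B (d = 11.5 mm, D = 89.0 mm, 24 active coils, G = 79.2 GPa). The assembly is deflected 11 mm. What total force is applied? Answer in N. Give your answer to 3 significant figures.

133 N

k_A = Gd⁴/(8D³N_a) = (76.3×10³)(9.3⁴)/(8·122.0³·21) = 1.871 N/mm
k_B = Gd⁴/(8D³N_a) = (79.2×10³)(11.5⁴)/(8·89.0³·24) = 10.234 N/mm
Parallel: k_eq = 1.871 + 10.234 = 12.105 N/mm
F = k_eq·δ = 12.105·11 = 133.15 N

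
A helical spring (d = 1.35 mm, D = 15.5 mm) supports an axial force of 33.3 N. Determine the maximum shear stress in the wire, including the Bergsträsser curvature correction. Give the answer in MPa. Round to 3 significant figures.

596 MPa

Spring index C = D/d = 15.5/1.35 = 11.4815
K_B = (4C+2)/(4C−3) = 47.926/42.926 = 1.1165
τ₀ = 8FD/(πd³) = 8·33.3·15.5/(π·1.35³) = 4129.2/7.7295 = 534.21 MPa
τ_max = K·τ₀ = 1.1165 × 534.21 = 596.44 MPa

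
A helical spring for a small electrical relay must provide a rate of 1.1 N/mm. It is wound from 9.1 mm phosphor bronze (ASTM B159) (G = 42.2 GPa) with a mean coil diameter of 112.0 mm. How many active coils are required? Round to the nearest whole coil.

N_a = Gd⁴/(8D³k) = (42.2×10³ × 9.1⁴)/(8 × 112.0³ × 1.1)
    = 2.89386e+08 / 1.23634e+07 = 23.41 → 23 coils

23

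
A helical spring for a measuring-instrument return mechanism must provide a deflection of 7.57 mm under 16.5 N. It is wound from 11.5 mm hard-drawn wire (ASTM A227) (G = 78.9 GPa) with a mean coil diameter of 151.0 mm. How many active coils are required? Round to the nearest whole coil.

23

Required rate k = F/δ = 16.5/7.57 = 2.1797 N/mm
N_a = Gd⁴/(8D³k) = (78.9×10³ × 11.5⁴)/(8 × 151.0³ × 2.1797)
    = 1.37997e+09 / 6.00356e+07 = 22.99 → 23 coils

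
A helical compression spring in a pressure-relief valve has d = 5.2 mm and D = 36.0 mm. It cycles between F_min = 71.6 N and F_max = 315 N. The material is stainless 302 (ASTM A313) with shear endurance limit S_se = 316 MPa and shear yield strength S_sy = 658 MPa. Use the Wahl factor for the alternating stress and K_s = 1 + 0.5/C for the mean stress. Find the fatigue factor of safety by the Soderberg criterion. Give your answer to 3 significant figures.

C = D/d = 36.0/5.2 = 6.9231; K_W = (4C−1)/(4C−4)+0.615/C = 1.2155; K_s = 1+0.5/C = 1.0722
F_a = (F_max−F_min)/2 = 121.7 N; F_m = (F_max+F_min)/2 = 193.3 N
τ_a = K_W·8F_aD/(πd³) = 1.2155 × 79.346 = 96.441 MPa
τ_m = K_s·8F_mD/(πd³) = 1.0722 × 126.03 = 135.13 MPa
Soderberg: 1/n_f = τ_a/S_se + τ_m/S_sy = 96.441/316 + 135.13/658 = 0.30519 + 0.20536 = 0.51056
n_f = 1/0.51056 = 1.959

1.96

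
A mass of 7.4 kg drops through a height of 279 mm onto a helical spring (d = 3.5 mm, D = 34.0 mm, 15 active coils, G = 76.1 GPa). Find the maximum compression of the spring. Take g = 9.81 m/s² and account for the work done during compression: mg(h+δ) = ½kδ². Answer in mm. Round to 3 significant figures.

163 mm

k = Gd⁴/(8D³N_a) = (76.1×10³)(3.5⁴)/(8·34.0³·15) = 2.4212 N/mm
W = mg = 7.4 × 9.81 = 72.594 N
½kδ² − Wδ − Wh = 0 → δ = (W + √(W² + 2kWh))/k
δ = (72.594 + √(5269.9 + 98078.5))/2.4212 = (72.594 + 321.48)/2.4212 = 162.76 mm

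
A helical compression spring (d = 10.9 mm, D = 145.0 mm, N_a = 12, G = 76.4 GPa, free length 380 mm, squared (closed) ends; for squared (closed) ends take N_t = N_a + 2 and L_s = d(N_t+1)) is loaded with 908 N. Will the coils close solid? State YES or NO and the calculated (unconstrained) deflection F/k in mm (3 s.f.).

k = Gd⁴/(8D³N_a) = (76.4×10³)(10.9⁴)/(8·145.0³·12) = 3.6849 N/mm
N_t = 14; L_s = 10.9·15 = 163.5 mm; δ_solid = L₀ − L_s = 380 − 163.5 = 216.5 mm
δ = F/k = 908/3.6849 = 246.41 mm
δ ≥ δ_solid → spring goes solid

YES, δ = 246 mm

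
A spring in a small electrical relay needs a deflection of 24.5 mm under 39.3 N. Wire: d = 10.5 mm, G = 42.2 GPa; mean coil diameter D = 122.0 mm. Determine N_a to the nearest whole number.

22

Required rate k = F/δ = 39.3/24.5 = 1.6041 N/mm
N_a = Gd⁴/(8D³k) = (42.2×10³ × 10.5⁴)/(8 × 122.0³ × 1.6041)
    = 5.12944e+08 / 2.33021e+07 = 22.01 → 22 coils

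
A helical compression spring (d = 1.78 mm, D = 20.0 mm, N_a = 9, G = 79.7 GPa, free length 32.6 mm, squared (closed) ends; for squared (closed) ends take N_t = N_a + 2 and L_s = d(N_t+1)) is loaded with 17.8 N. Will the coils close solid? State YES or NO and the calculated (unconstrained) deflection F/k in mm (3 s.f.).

YES, δ = 12.8 mm

k = Gd⁴/(8D³N_a) = (79.7×10³)(1.78⁴)/(8·20.0³·9) = 1.389 N/mm
N_t = 11; L_s = 1.78·12 = 21.36 mm; δ_solid = L₀ − L_s = 32.6 − 21.36 = 11.24 mm
δ = F/k = 17.8/1.389 = 12.815 mm
δ ≥ δ_solid → spring goes solid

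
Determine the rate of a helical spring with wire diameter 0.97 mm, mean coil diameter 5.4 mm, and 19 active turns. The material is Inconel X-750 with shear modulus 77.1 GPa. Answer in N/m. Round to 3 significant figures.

2850 N/m

k = Gd⁴/(8D³N_a) = (77.1×10³ × 0.97⁴) / (8 × 5.4³ × 19)
  = 68256.1 / 23934.5 = 2.8518 N/mm = 2851.8 N/m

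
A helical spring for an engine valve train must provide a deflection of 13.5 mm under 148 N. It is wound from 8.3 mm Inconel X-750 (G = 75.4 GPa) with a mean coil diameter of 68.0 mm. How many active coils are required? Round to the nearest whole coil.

Required rate k = F/δ = 148/13.5 = 10.963 N/mm
N_a = Gd⁴/(8D³k) = (75.4×10³ × 8.3⁴)/(8 × 68.0³ × 10.963)
    = 3.57836e+08 / 2.75769e+07 = 12.98 → 13 coils

13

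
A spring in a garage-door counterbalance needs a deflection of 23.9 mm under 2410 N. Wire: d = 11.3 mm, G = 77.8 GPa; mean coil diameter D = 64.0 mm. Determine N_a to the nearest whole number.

Required rate k = F/δ = 2410/23.9 = 100.84 N/mm
N_a = Gd⁴/(8D³k) = (77.8×10³ × 11.3⁴)/(8 × 64.0³ × 100.84)
    = 1.26851e+09 / 2.1147e+08 = 5.999 → 6 coils

6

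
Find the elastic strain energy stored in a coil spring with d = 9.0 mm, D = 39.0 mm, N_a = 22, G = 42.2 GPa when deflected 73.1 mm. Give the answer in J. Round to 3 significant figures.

k = Gd⁴/(8D³N_a) = (42.2×10³)(9.0⁴)/(8·39.0³·22) = 26.52 N/mm
U = ½kδ² = 0.5 × 26.52 × 73.1² = 70857 N·mm = 70.857 J

70.9 J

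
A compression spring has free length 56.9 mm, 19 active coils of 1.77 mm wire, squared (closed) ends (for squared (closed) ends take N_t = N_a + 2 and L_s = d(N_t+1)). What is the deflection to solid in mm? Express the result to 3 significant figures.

18.0 mm

N_t = 21; L_s = 1.77·22 = 38.94 mm
δ_solid = L₀ − L_s = 56.9 − 38.94 = 17.96 mm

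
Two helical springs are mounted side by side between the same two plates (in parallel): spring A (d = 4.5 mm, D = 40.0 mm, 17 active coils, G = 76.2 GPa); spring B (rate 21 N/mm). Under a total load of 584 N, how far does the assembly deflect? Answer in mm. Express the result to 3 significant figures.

23.7 mm

k_A = Gd⁴/(8D³N_a) = (76.2×10³)(4.5⁴)/(8·40.0³·17) = 3.5899 N/mm
Parallel: k_eq = 3.5899 + 21 = 24.59 N/mm
δ = F/k_eq = 584/24.59 = 23.75 mm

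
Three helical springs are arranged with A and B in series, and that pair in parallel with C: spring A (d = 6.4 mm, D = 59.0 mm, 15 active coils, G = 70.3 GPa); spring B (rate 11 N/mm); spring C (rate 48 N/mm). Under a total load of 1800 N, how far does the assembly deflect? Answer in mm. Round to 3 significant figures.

35.1 mm

k_A = Gd⁴/(8D³N_a) = (70.3×10³)(6.4⁴)/(8·59.0³·15) = 4.7856 N/mm
Springs A,B series: k_AB = 1/(1/4.7856+1/11) = 3.3348 N/mm; parallel with C: k_eq = 3.3348+48 = 51.335 N/mm
δ = F/k_eq = 1800/51.335 = 35.064 mm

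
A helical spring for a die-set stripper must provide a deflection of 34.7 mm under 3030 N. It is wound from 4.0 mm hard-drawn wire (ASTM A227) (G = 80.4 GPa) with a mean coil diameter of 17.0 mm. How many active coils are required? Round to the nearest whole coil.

Required rate k = F/δ = 3030/34.7 = 87.32 N/mm
N_a = Gd⁴/(8D³k) = (80.4×10³ × 4.0⁴)/(8 × 17.0³ × 87.32)
    = 2.05824e+07 / 3.43202e+06 = 5.997 → 6 coils

6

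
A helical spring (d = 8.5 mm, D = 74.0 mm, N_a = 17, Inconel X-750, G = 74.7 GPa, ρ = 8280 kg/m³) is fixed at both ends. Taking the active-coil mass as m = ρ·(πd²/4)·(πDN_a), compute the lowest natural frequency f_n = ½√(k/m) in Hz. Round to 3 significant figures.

k = Gd⁴/(8D³N_a) = (74.7×10³)(8.5⁴)/(8·74.0³·17) = 7.0756 N/mm = 7075.6 N/m
Wire length L = πDN_a = π·74.0·17 = 3952.1 mm
m = ρ·(πd²/4)·L = 8280 × 56.745×10⁻⁶ m² × 3.9521 m = 1.8569 kg
f_n = ½√(k/m) = 0.5·√(7075.6/1.8569) = 0.5·√(3810.4) = 30.864 Hz

30.9 Hz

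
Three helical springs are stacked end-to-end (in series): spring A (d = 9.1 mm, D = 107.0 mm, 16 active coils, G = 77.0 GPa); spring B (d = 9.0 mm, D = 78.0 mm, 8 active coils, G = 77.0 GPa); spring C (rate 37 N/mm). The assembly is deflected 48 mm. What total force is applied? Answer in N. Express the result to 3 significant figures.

125 N

k_A = Gd⁴/(8D³N_a) = (77.0×10³)(9.1⁴)/(8·107.0³·16) = 3.3674 N/mm
k_B = Gd⁴/(8D³N_a) = (77.0×10³)(9.0⁴)/(8·78.0³·8) = 16.634 N/mm
Series: 1/k_eq = 1/3.3674 + 1/16.634 + 1/37 = 0.38411; k_eq = 2.6034 N/mm
F = k_eq·δ = 2.6034·48 = 124.96 N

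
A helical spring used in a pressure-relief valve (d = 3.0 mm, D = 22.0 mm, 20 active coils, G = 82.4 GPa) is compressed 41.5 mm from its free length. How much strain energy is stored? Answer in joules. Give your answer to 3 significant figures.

3.37 J

k = Gd⁴/(8D³N_a) = (82.4×10³)(3.0⁴)/(8·22.0³·20) = 3.9176 N/mm
U = ½kδ² = 0.5 × 3.9176 × 41.5² = 3373.6 N·mm = 3.3736 J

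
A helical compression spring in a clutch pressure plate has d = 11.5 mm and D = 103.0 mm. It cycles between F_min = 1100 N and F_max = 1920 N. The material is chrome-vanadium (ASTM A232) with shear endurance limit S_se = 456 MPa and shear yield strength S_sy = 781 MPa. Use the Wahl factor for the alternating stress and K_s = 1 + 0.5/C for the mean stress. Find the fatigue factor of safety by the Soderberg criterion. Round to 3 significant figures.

C = D/d = 103.0/11.5 = 8.9565; K_W = (4C−1)/(4C−4)+0.615/C = 1.1629; K_s = 1+0.5/C = 1.0558
F_a = (F_max−F_min)/2 = 410 N; F_m = (F_max+F_min)/2 = 1510 N
τ_a = K_W·8F_aD/(πd³) = 1.1629 × 70.708 = 82.228 MPa
τ_m = K_s·8F_mD/(πd³) = 1.0558 × 260.41 = 274.95 MPa
Soderberg: 1/n_f = τ_a/S_se + τ_m/S_sy = 82.228/456 + 274.95/781 = 0.18032 + 0.35205 = 0.53237
n_f = 1/0.53237 = 1.878

1.88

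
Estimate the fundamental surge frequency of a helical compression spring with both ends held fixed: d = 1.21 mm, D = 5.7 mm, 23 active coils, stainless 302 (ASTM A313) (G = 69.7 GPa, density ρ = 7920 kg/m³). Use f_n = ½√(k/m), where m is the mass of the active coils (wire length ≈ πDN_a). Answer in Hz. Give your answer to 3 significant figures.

k = Gd⁴/(8D³N_a) = (69.7×10³)(1.21⁴)/(8·5.7³·23) = 4.3846 N/mm = 4384.6 N/m
Wire length L = πDN_a = π·5.7·23 = 411.86 mm
m = ρ·(πd²/4)·L = 7920 × 1.1499×10⁻⁶ m² × 0.41186 m = 0.0037509 kg
f_n = ½√(k/m) = 0.5·√(4384.6/0.0037509) = 0.5·√(1.1689e+06) = 540.59 Hz

541 Hz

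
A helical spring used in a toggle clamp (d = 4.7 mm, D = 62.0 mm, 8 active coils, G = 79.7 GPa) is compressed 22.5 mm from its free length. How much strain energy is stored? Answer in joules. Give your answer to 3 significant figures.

0.645 J

k = Gd⁴/(8D³N_a) = (79.7×10³)(4.7⁴)/(8·62.0³·8) = 2.5497 N/mm
U = ½kδ² = 0.5 × 2.5497 × 22.5² = 645.4 N·mm = 0.6454 J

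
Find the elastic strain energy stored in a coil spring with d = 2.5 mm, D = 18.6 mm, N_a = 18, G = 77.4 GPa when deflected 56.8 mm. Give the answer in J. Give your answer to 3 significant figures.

k = Gd⁴/(8D³N_a) = (77.4×10³)(2.5⁴)/(8·18.6³·18) = 3.2629 N/mm
U = ½kδ² = 0.5 × 3.2629 × 56.8² = 5263.4 N·mm = 5.2634 J

5.26 J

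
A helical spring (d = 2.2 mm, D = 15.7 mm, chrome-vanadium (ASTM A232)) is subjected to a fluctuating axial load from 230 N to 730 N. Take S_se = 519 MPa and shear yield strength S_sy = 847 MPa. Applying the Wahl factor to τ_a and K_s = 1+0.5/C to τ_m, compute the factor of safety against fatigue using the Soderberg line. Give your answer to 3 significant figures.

0.224

C = D/d = 15.7/2.2 = 7.1364; K_W = (4C−1)/(4C−4)+0.615/C = 1.2084; K_s = 1+0.5/C = 1.0701
F_a = (F_max−F_min)/2 = 250 N; F_m = (F_max+F_min)/2 = 480 N
τ_a = K_W·8F_aD/(πd³) = 1.2084 × 938.67 = 1134.3 MPa
τ_m = K_s·8F_mD/(πd³) = 1.0701 × 1802.2 = 1928.5 MPa
Soderberg: 1/n_f = τ_a/S_se + τ_m/S_sy = 1134.3/519 + 1928.5/847 = 2.18552 + 2.27687 = 4.4624
n_f = 1/4.4624 = 0.2241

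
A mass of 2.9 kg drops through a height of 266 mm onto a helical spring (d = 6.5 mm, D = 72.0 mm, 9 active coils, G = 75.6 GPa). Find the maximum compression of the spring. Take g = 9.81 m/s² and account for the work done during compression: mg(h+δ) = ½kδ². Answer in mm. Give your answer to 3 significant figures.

60.9 mm

k = Gd⁴/(8D³N_a) = (75.6×10³)(6.5⁴)/(8·72.0³·9) = 5.0216 N/mm
W = mg = 2.9 × 9.81 = 28.449 N
½kδ² − Wδ − Wh = 0 → δ = (W + √(W² + 2kWh))/k
δ = (28.449 + √(809.35 + 76001.8))/5.0216 = (28.449 + 277.15)/5.0216 = 60.856 mm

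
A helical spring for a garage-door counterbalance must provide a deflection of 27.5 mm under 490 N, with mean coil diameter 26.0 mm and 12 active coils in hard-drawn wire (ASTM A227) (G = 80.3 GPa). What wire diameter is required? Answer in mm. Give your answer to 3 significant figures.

4.40 mm

Required rate k = F/δ = 490/27.5 = 17.818 N/mm
d = (8D³N_a·k / G)^(1/4) = (8·26.0³·12·17.818 / (80.3×10³))^0.25
  = (374.4)^0.25 = 4.3988 mm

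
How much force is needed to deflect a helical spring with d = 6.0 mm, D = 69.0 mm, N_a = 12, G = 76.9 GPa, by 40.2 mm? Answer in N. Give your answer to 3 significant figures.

k = Gd⁴/(8D³N_a) = (76.9×10³)(6.0⁴)/(8·69.0³·12) = 3.1602 N/mm
F = k·δ = 3.1602 × 40.2 = 127.04 N

127 N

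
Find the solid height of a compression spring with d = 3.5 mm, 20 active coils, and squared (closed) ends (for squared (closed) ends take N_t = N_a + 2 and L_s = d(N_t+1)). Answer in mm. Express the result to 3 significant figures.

80.5 mm

squared (closed) ends: N_t = N_a + 2 = 20 + 2 = 22
L_s = d·(N_t+1) = 3.5 × 23 = 80.5 mm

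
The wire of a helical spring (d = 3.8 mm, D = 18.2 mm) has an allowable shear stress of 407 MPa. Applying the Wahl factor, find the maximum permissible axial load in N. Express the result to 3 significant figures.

C = D/d = 18.2/3.8 = 4.7895
K_W = (4C−1)/(4C−4) + 0.615/C = 18.158/15.158 + 0.1284 = 1.3263
τ_max = K·8FD/(πd³) → F_max = τ_allow·πd³/(8DK)
F_max = 407·π·3.8³/(8·18.2·1.3263) = 70161/193.11 = 363.32 N

363 N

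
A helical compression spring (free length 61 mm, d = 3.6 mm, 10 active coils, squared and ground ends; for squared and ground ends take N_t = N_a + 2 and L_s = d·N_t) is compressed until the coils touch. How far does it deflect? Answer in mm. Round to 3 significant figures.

17.8 mm

N_t = 12; L_s = 3.6·12 = 43.2 mm
δ_solid = L₀ − L_s = 61 − 43.2 = 17.8 mm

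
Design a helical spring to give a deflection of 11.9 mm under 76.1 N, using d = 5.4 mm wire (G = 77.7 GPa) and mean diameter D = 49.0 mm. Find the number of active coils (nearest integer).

11

Required rate k = F/δ = 76.1/11.9 = 6.395 N/mm
N_a = Gd⁴/(8D³k) = (77.7×10³ × 5.4⁴)/(8 × 49.0³ × 6.395)
    = 6.60687e+07 / 6.01888e+06 = 10.98 → 11 coils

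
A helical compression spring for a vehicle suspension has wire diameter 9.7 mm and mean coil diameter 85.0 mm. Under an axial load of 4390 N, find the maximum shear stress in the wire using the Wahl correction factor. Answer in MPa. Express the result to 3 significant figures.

1210 MPa

Spring index C = D/d = 85.0/9.7 = 8.7629
K_W = (4C−1)/(4C−4) + 0.615/C = 34.052/31.052 + 0.0702 = 1.1668
τ₀ = 8FD/(πd³) = 8·4390·85.0/(π·9.7³) = 2.9852e+06/2867.2 = 1041.1 MPa
τ_max = K·τ₀ = 1.1668 × 1041.1 = 1214.8 MPa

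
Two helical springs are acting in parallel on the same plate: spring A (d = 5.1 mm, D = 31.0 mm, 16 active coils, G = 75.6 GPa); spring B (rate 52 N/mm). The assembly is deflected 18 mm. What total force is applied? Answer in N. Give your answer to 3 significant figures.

1180 N

k_A = Gd⁴/(8D³N_a) = (75.6×10³)(5.1⁴)/(8·31.0³·16) = 13.412 N/mm
Parallel: k_eq = 13.412 + 52 = 65.412 N/mm
F = k_eq·δ = 65.412·18 = 1177.4 N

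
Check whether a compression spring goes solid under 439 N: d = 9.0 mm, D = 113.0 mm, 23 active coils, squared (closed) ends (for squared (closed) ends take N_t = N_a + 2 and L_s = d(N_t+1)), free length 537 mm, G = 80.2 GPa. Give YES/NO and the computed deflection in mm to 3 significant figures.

NO, δ = 221 mm

k = Gd⁴/(8D³N_a) = (80.2×10³)(9.0⁴)/(8·113.0³·23) = 1.9819 N/mm
N_t = 25; L_s = 9.0·26 = 234 mm; δ_solid = L₀ − L_s = 537 − 234 = 303 mm
δ = F/k = 439/1.9819 = 221.5 mm
δ < δ_solid → spring does not go solid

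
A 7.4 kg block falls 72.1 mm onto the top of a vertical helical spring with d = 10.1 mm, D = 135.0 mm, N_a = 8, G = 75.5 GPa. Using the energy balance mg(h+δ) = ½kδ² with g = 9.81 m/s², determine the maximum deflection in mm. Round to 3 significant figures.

62.6 mm

k = Gd⁴/(8D³N_a) = (75.5×10³)(10.1⁴)/(8·135.0³·8) = 4.9894 N/mm
W = mg = 7.4 × 9.81 = 72.594 N
½kδ² − Wδ − Wh = 0 → δ = (W + √(W² + 2kWh))/k
δ = (72.594 + √(5269.9 + 52229.7))/4.9894 = (72.594 + 239.79)/4.9894 = 62.609 mm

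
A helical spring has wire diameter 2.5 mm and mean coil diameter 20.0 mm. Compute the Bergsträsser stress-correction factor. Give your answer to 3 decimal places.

1.172

C = D/d = 20.0/2.5 = 8.0000
K_B = (4C+2)/(4C−3) = 34.000/29.000 = 1.1724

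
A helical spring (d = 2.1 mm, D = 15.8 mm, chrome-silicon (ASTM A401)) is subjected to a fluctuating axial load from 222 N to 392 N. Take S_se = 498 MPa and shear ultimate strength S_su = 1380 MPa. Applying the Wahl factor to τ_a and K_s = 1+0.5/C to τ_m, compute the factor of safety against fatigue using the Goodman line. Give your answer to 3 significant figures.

C = D/d = 15.8/2.1 = 7.5238; K_W = (4C−1)/(4C−4)+0.615/C = 1.1967; K_s = 1+0.5/C = 1.0665
F_a = (F_max−F_min)/2 = 85 N; F_m = (F_max+F_min)/2 = 307 N
τ_a = K_W·8F_aD/(πd³) = 1.1967 × 369.28 = 441.92 MPa
τ_m = K_s·8F_mD/(πd³) = 1.0665 × 1333.8 = 1422.4 MPa
Goodman: 1/n_f = τ_a/S_se + τ_m/S_su = 441.92/498 + 1422.4/1380 = 0.88739 + 1.03072 = 1.9181
n_f = 1/1.9181 = 0.5213

0.521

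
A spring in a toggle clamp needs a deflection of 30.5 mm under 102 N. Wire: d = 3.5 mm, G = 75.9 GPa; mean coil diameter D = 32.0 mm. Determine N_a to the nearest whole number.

Required rate k = F/δ = 102/30.5 = 3.3443 N/mm
N_a = Gd⁴/(8D³k) = (75.9×10³ × 3.5⁴)/(8 × 32.0³ × 3.3443)
    = 1.13897e+07 / 876678 = 12.99 → 13 coils

13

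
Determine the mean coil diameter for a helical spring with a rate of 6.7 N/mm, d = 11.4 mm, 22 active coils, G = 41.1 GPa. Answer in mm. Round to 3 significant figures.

83.8 mm

D = (Gd⁴/(8N_a·k))^(1/3) = (41.1×10³·11.4⁴/(8·22·6.7))^(1/3)
  = (588673)^(1/3) = 83.8091 mm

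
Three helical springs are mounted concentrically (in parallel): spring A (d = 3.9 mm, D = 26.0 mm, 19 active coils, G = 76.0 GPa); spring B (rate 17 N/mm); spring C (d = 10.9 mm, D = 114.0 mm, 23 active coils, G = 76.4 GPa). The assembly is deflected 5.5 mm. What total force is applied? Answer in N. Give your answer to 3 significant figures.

151 N

k_A = Gd⁴/(8D³N_a) = (76.0×10³)(3.9⁴)/(8·26.0³·19) = 6.5812 N/mm
k_C = Gd⁴/(8D³N_a) = (76.4×10³)(10.9⁴)/(8·114.0³·23) = 3.9561 N/mm
Parallel: k_eq = 6.5812 + 17 + 3.9561 = 27.537 N/mm
F = k_eq·δ = 27.537·5.5 = 151.46 N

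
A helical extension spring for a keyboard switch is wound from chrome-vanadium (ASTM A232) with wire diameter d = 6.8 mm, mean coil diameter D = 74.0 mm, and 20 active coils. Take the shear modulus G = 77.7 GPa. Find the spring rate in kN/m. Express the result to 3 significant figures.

2.56 kN/m

k = Gd⁴/(8D³N_a) = (77.7×10³ × 6.8⁴) / (8 × 74.0³ × 20)
  = 1.66133e+08 / 6.48358e+07 = 2.5624 N/mm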